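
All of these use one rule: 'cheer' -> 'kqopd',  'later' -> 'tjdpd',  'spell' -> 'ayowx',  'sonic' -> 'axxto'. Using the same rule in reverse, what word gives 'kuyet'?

cloth

In cheer: c→k is +8, h→q is +9, e→o is +10, e→p is +11 — the shift increases by 1 each position. Letter i (0-indexed) is shifted by i+8, so successive shifts are 8, 9, 10, ….
Reversing it on kuyet: k−8=c, u−9=l, y−10=o, e−11=t, t−12=h.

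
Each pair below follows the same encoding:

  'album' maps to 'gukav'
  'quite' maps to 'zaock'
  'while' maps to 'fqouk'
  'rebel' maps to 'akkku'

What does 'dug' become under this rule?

The shift depends on letter class: consonant l→u is +9, but vowel a→g is +6. The rule splits by letter class: vowels +6, consonants +9.
For dug: d(cons)+9=m, u(vowel)+6=a, g(cons)+9=p.

map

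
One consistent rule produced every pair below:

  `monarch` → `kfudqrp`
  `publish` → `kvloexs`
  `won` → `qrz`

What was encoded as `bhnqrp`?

The output letters match the input read backwards, each shifted +3: monarch reversed is hcranom. Read the word backwards and shift each letter +3.
Undoing it on bhnqrp: shift back: b−3=y, h−3=e, n−3=k, q−3=n, r−3=o, p−3=m → yeknom; then reverse → monkey.

monkey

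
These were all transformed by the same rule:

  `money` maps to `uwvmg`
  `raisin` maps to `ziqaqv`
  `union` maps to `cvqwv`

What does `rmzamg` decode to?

jersey

Compare letters: m→u is +8, o→w is +8, n→v is +8 — a constant shift. Every letter moves 8 places later in the alphabet, wrapping around z→a.
Undoing it on rmzamg: r−8=j, m−8=e, z−8=r, a−8=s, m−8=e, g−8=y.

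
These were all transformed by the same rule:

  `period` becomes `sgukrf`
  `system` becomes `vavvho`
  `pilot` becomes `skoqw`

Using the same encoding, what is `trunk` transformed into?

wtxpn

Shifts by position in period: pos 0: p→s (+3), pos 1: e→g (+2), pos 2: r→u (+3), pos 3: i→k (+2) — repeating every 2. The shifts repeat in a cycle of length 2: positions 0,1,… shift by +3, +2, then the pattern repeats.
For trunk: t+3=w, r+2=t, u+3=x, n+2=p, k+3=n.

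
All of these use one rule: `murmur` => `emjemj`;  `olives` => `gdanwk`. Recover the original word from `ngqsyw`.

voyage

Compare letters: m→e is +18, u→m is +18, r→j is +18 — a constant shift. It's a constant shift of +18 (ROT18).
Decoding ngqsyw: n−18=v, g−18=o, q−18=y, s−18=a, y−18=g, w−18=e.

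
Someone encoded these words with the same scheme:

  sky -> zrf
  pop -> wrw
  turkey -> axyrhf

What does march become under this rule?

tdyjo

The shift depends on letter class: consonant s→z is +7, but vowel o→r is +3. Two shifts are in play — +3 for a/e/i/o/u, +7 for every other letter.
On march: m(cons)+7=t, a(vowel)+3=d, r(cons)+7=y, c(cons)+7=j, h(cons)+7=o.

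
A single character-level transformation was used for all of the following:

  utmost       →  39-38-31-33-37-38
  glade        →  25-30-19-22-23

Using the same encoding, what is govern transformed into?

u is letter #21 and maps to 39: an offset of 18. Each letter is replaced by its alphabet position (a=1..z=26) + 18.
On govern: g=7→25, o=15→33, v=22→40, e=5→23, r=18→36, n=14→32.

25-33-40-23-36-32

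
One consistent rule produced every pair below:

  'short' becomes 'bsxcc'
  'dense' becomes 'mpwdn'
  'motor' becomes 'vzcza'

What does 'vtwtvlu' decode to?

Shifts by position in short: pos 0: s→b (+9), pos 1: h→s (+11), pos 2: o→x (+9), pos 3: r→c (+11) — repeating every 2. A repeating key of period 2 is used — shifts +9, +11 over and over.
Decoding vtwtvlu: v−9=m, t−11=i, w−9=n, t−11=i, v−9=m, l−11=a, u−9=l.

minimal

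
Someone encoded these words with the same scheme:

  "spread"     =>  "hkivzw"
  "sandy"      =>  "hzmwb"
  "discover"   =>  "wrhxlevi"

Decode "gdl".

two

Each pair mirrors across the alphabet (s↔h, p↔k, r↔i): positions sum to 25. Letters are reflected about the middle of the alphabet (position → 25−position): Atbash.
Undoing it on gdl: g↔t, d↔w, l↔o.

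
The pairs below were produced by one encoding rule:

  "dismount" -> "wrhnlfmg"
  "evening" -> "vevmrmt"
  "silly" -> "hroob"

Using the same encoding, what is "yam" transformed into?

Each pair mirrors across the alphabet (d↔w, i↔r, s↔h): positions sum to 25. Letters are reflected about the middle of the alphabet (position → 25−position): Atbash.
Applying it to yam: y↔b, a↔z, m↔n.

bzn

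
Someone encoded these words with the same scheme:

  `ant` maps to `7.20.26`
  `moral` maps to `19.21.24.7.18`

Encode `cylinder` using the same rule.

a is letter #1 and maps to 7: an offset of 6. The number is (letter's place in the alphabet, a=1) + 6.
On cylinder: c=3→9, y=25→31, l=12→18, i=9→15, n=14→20, d=4→10, e=5→11, r=18→24.

9.31.18.15.20.10.11.24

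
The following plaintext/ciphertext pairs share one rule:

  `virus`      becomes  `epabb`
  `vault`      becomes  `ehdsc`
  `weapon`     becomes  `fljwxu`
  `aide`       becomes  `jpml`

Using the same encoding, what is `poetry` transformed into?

Shifts by position in virus: pos 0: v→e (+9), pos 1: i→p (+7), pos 2: r→a (+9), pos 3: u→b (+7) — repeating every 2. A repeating key of period 2 is used — shifts +9, +7 over and over.
On poetry: p+9=y, o+7=v, e+9=n, t+7=a, r+9=a, y+7=f.

yvnaaf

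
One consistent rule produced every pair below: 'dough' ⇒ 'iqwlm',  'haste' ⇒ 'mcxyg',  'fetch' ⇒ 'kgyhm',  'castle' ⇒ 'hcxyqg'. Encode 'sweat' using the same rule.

xbgcy

The shift depends on letter class: consonant d→i is +5, but vowel o→q is +2. The rule splits by letter class: vowels +2, consonants +5.
Applying it to sweat: s(cons)+5=x, w(cons)+5=b, e(vowel)+2=g, a(vowel)+2=c, t(cons)+5=y.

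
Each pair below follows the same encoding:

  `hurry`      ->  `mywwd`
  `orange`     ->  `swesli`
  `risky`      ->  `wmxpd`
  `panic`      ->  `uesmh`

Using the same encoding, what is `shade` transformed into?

xmeii

The shift depends on letter class: consonant h→m is +5, but vowel u→y is +4. The rule splits by letter class: vowels +4, consonants +5.
Applying it to shade: s(cons)+5=x, h(cons)+5=m, a(vowel)+4=e, d(cons)+5=i, e(vowel)+4=i.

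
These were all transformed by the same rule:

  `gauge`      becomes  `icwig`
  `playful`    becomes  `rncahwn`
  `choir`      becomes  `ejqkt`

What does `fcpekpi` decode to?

Compare letters: g→i is +2, a→c is +2, u→w is +2 — a constant shift. Every letter moves 2 places later in the alphabet, wrapping around z→a.
Decoding fcpekpi: f−2=d, c−2=a, p−2=n, e−2=c, k−2=i, p−2=n, i−2=g.

dancing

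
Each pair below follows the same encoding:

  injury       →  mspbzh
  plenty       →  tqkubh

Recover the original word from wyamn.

In injury: i→m is +4, n→s is +5, j→p is +6, u→b is +7 — the shift increases by 1 each position. The shift increases by 1 at each position, starting from +4: 4, 5, 6, ….
Reversing it on wyamn: w−4=s, y−5=t, a−6=u, m−7=f, n−8=f.

stuff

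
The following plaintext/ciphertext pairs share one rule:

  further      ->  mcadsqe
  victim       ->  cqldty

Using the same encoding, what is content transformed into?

In further: f→m is +7, u→c is +8, r→a is +9, t→d is +10 — the shift increases by 1 each position. Letter i (0-indexed) is shifted by i+7, so successive shifts are 7, 8, 9, ….
For content: c+7=j, o+8=w, n+9=w, t+10=d, e+11=p, n+12=z, t+13=g.

jwwdpzg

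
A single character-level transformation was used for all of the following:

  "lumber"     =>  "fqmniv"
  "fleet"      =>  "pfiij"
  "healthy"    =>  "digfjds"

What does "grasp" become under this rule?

wvgch

l(11)→f(5) and u(20)→q(16) fit y≡7x+6 (mod 26); the inverse of 7 mod 26 is 15. Treating letters as 0–25, the rule is x ↦ 7x + 6 (mod 26).
For grasp: g(6)→7·6+6≡22=w; r(17)→7·17+6≡21=v; a(0)→7·0+6≡6=g; s(18)→7·18+6≡2=c; p(15)→7·15+6≡7=h (all mod 26).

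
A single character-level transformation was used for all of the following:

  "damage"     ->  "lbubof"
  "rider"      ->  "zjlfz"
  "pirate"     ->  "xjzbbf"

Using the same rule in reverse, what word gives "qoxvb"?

input

It's a Vigenère-style cipher with numeric key [8,1]: position i shifts by key[i mod 2].
Decoding qoxvb: q−8=i, o−1=n, x−8=p, v−1=u, b−8=t.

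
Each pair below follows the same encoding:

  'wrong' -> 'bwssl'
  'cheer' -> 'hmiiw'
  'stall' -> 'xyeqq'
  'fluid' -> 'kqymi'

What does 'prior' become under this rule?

uwmsw

The shift depends on letter class: consonant w→b is +5, but vowel o→s is +4. The rule splits by letter class: vowels +4, consonants +5.
For prior: p(cons)+5=u, r(cons)+5=w, i(vowel)+4=m, o(vowel)+4=s, r(cons)+5=w.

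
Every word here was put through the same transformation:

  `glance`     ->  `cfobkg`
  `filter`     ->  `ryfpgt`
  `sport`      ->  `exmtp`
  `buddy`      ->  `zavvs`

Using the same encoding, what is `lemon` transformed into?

fgqmb

g(6)→c(2) and l(11)→f(5) fit y≡11x+14 (mod 26); the inverse of 11 mod 26 is 19. Each letter's alphabet position (a=0..z=25) is mapped through 11·x+14 mod 26 — an affine cipher.
For lemon: l(11)→11·11+14≡5=f; e(4)→11·4+14≡6=g; m(12)→11·12+14≡16=q; o(14)→11·14+14≡12=m; n(13)→11·13+14≡1=b (all mod 26).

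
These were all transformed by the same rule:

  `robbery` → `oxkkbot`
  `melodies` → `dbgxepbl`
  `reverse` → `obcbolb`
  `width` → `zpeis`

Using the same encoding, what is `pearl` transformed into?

ubnog

Each letter's alphabet position (a=0..z=25) is mapped through 23·x+13 mod 26 — an affine cipher.
For pearl: p(15)→23·15+13≡20=u; e(4)→23·4+13≡1=b; a(0)→23·0+13≡13=n; r(17)→23·17+13≡14=o; l(11)→23·11+13≡6=g (all mod 26).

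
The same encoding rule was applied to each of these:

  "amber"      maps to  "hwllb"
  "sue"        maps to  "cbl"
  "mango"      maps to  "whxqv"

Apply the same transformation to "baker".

lhulb

The shift depends on letter class: consonant m→w is +10, but vowel a→h is +7. The rule splits by letter class: vowels +7, consonants +10.
On baker: b(cons)+10=l, a(vowel)+7=h, k(cons)+10=u, e(vowel)+7=l, r(cons)+10=b.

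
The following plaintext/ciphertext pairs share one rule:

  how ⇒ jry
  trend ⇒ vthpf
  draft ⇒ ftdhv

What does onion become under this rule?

The shift depends on letter class: consonant h→j is +2, but vowel o→r is +3. Two shifts are in play — +3 for a/e/i/o/u, +2 for every other letter.
On onion: o(vowel)+3=r, n(cons)+2=p, i(vowel)+3=l, o(vowel)+3=r, n(cons)+2=p.

rplrp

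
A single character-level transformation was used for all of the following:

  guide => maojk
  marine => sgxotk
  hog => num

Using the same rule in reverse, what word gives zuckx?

tower

It's a constant shift of +6 (ROT6).
Decoding zuckx: z−6=t, u−6=o, c−6=w, k−6=e, x−6=r.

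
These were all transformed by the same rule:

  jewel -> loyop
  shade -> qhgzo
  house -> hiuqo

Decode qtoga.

j(9)→l(11) and e(4)→o(14) fit y≡15x+6 (mod 26); the inverse of 15 mod 26 is 7. This is an affine cipher: with a=0,…,z=25, each position x becomes (15x+6) mod 26.
Undoing it on qtoga: q(16)→7·(16−6)≡18=s; t(19)→7·(19−6)≡13=n; o(14)→7·(14−6)≡4=e; g(6)→7·(6−6)≡0=a; a(0)→7·(0−6)≡10=k (all mod 26).

sneak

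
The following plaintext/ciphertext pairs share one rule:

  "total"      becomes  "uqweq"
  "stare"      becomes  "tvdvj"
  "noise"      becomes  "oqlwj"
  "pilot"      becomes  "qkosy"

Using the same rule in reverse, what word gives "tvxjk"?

In total: t→u is +1, o→q is +2, t→w is +3, a→e is +4 — the shift increases by 1 each position. The shift increases by 1 at each position, starting from +1: 1, 2, 3, ….
Undoing it on tvxjk: t−1=s, v−2=t, x−3=u, j−4=f, k−5=f.

stuff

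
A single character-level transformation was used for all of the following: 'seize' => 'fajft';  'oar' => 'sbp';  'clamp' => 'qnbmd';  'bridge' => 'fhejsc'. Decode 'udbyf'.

exact

The output letters match the input read backwards, each shifted +1: seize reversed is ezies. Read the word backwards and shift each letter +1.
Decoding udbyf: shift back: u−1=t, d−1=c, b−1=a, y−1=x, f−1=e → tcaxe; then reverse → exact.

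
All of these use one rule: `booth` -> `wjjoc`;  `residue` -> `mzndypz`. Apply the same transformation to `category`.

Compare letters: b→w is +21, o→j is +21, o→j is +21 — a constant shift. This is a Caesar cipher with shift 21.
For category: c+21=x, a+21=v, t+21=o, e+21=z, g+21=b, o+21=j, r+21=m, y+21=t.

xvozbjmt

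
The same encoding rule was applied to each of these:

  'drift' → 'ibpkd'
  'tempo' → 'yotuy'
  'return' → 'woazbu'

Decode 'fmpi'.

acid

Shifts by position in drift: pos 0: d→i (+5), pos 1: r→b (+10), pos 2: i→p (+7), pos 3: f→k (+5), pos 4: t→d (+10) — repeating every 3. A repeating key of period 3 is used — shifts +5, +10, +7 over and over.
Reversing it on fmpi: f−5=a, m−10=c, p−7=i, i−5=d.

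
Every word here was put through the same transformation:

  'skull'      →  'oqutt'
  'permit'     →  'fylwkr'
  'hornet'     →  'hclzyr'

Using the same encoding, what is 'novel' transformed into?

zcxyt

s(18)→o(14) and k(10)→q(16) fit y≡3x+12 (mod 26); the inverse of 3 mod 26 is 9. Treating letters as 0–25, the rule is x ↦ 3x + 12 (mod 26).
Applying it to novel: n(13)→3·13+12≡25=z; o(14)→3·14+12≡2=c; v(21)→3·21+12≡23=x; e(4)→3·4+12≡24=y; l(11)→3·11+12≡19=t (all mod 26).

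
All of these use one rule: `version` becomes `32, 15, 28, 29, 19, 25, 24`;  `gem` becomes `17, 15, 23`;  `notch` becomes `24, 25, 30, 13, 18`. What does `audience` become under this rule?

v is letter #22 and maps to 32: an offset of 10. The number is (letter's place in the alphabet, a=1) + 10.
For audience: a=1→11, u=21→31, d=4→14, i=9→19, e=5→15, n=14→24, c=3→13, e=5→15.

11, 31, 14, 19, 15, 24, 13, 15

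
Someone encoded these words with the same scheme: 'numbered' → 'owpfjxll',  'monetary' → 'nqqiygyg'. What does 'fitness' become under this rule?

gkwrjyz

In numbered: n→o is +1, u→w is +2, m→p is +3, b→f is +4 — the shift increases by 1 each position. Each letter shifts forward by (position + 1), i.e. 1, 2, 3, … — the shift grows by one for each successive letter.
On fitness: f+1=g, i+2=k, t+3=w, n+4=r, e+5=j, s+6=y, s+7=z.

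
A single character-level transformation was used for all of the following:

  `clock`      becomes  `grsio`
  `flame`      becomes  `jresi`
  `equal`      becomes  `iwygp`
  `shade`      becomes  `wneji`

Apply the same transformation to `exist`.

idmyx

Shifts by position in clock: pos 0: c→g (+4), pos 1: l→r (+6), pos 2: o→s (+4), pos 3: c→i (+6) — repeating every 2. The shifts repeat in a cycle of length 2: positions 0,1,… shift by +4, +6, then the pattern repeats.
Applying it to exist: e+4=i, x+6=d, i+4=m, s+6=y, t+4=x.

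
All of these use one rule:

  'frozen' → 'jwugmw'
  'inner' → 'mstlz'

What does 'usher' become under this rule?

In frozen: f→j is +4, r→w is +5, o→u is +6, z→g is +7 — the shift increases by 1 each position. The shift increases by 1 at each position, starting from +4: 4, 5, 6, ….
Applying it to usher: u+4=y, s+5=x, h+6=n, e+7=l, r+8=z.

yxnlz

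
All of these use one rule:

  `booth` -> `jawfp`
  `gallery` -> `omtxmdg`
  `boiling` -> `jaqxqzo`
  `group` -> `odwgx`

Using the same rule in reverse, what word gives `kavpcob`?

Shifts by position in booth: pos 0: b→j (+8), pos 1: o→a (+12), pos 2: o→w (+8), pos 3: t→f (+12) — repeating every 2. The shifts repeat in a cycle of length 2: positions 0,1,… shift by +8, +12, then the pattern repeats.
Undoing it on kavpcob: k−8=c, a−12=o, v−8=n, p−12=d, c−8=u, o−12=c, b−8=t.

conduct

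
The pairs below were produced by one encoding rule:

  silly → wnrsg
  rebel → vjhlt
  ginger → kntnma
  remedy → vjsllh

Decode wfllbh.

In silly: s→w is +4, i→n is +5, l→r is +6, l→s is +7 — the shift increases by 1 each position. The shift increases by 1 at each position, starting from +4: 4, 5, 6, ….
Decoding wfllbh: w−4=s, f−5=a, l−6=f, l−7=e, b−8=t, h−9=y.

safety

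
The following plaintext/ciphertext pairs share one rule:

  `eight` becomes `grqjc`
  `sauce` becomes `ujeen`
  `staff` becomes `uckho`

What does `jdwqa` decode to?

humor

It's a Vigenère-style cipher with numeric key [2,9,10]: position i shifts by key[i mod 3].
Reversing it on jdwqa: j−2=h, d−9=u, w−10=m, q−2=o, a−9=r.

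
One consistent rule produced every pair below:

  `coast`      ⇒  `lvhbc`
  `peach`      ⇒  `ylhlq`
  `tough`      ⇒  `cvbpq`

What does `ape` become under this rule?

The shift depends on letter class: consonant c→l is +9, but vowel o→v is +7. The rule splits by letter class: vowels +7, consonants +9.
For ape: a(vowel)+7=h, p(cons)+9=y, e(vowel)+7=l.

hyl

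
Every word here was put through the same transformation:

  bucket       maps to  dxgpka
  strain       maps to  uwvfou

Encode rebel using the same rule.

In bucket: b→d is +2, u→x is +3, c→g is +4, k→p is +5 — the shift increases by 1 each position. The shift increases by 1 at each position, starting from +2: 2, 3, 4, ….
On rebel: r+2=t, e+3=h, b+4=f, e+5=j, l+6=r.

thfjr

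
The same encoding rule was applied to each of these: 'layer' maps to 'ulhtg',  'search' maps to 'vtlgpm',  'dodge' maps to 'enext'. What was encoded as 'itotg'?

l(11)→u(20) and a(0)→l(11) fit y≡15x+11 (mod 26); the inverse of 15 mod 26 is 7. Each letter's alphabet position (a=0..z=25) is mapped through 15·x+11 mod 26 — an affine cipher.
Decoding itotg: i(8)→7·(8−11)≡5=f; t(19)→7·(19−11)≡4=e; o(14)→7·(14−11)≡21=v; t(19)→7·(19−11)≡4=e; g(6)→7·(6−11)≡17=r (all mod 26).

fever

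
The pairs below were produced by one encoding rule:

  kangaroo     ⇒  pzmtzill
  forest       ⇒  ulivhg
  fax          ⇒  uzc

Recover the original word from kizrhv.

Each pair mirrors across the alphabet (k↔p, a↔z, n↔m): positions sum to 25. This is the alphabet-reversal cipher (Atbash): a becomes z, b becomes y, etc.
Reversing it on kizrhv: k↔p, i↔r, z↔a, r↔i, h↔s, v↔e.

praise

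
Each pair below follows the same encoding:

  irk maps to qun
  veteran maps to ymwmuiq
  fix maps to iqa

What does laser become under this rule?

oivmu

The shift depends on letter class: consonant r→u is +3, but vowel i→q is +8. Vowels shift forward by 8 and consonants shift forward by 3.
On laser: l(cons)+3=o, a(vowel)+8=i, s(cons)+3=v, e(vowel)+8=m, r(cons)+3=u.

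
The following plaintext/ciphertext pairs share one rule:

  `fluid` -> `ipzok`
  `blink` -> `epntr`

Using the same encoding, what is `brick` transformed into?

evnir

In fluid: f→i is +3, l→p is +4, u→z is +5, i→o is +6 — the shift increases by 1 each position. Letter i (0-indexed) is shifted by i+3, so successive shifts are 3, 4, 5, ….
Applying it to brick: b+3=e, r+4=v, i+5=n, c+6=i, k+7=r.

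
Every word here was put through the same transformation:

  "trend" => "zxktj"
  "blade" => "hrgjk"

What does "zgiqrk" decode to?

Compare letters: t→z is +6, r→x is +6, e→k is +6 — a constant shift. Each letter is shifted forward by 6 in the alphabet (a Caesar shift of +6).
Reversing it on zgiqrk: z−6=t, g−6=a, i−6=c, q−6=k, r−6=l, k−6=e.

tackle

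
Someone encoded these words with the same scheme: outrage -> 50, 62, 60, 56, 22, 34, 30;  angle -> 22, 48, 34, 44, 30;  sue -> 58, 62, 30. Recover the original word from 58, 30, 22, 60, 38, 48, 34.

o(#15)→50 and u(#21)→62: differences scale by 2, so n = 2·pos + 20. Each letter becomes 2×(its alphabet position, a=1..z=26) + 20.
Reversing it on 58, 30, 22, 60, 38, 48, 34: 58→(58−20)÷2=19=s, 30→(30−20)÷2=5=e, 22→(22−20)÷2=1=a, 60→(60−20)÷2=20=t, 38→(38−20)÷2=9=i, 48→(48−20)÷2=14=n, 34→(34−20)÷2=7=g.

seating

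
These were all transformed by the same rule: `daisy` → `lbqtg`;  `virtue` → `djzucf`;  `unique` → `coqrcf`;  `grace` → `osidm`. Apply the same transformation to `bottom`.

Shifts by position in daisy: pos 0: d→l (+8), pos 1: a→b (+1), pos 2: i→q (+8), pos 3: s→t (+1) — repeating every 2. It's a Vigenère-style cipher with numeric key [8,1]: position i shifts by key[i mod 2].
For bottom: b+8=j, o+1=p, t+8=b, t+1=u, o+8=w, m+1=n.

jpbuwn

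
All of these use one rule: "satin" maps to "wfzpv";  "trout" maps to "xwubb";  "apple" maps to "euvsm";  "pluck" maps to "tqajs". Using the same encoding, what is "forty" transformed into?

jtxag

In satin: s→w is +4, a→f is +5, t→z is +6, i→p is +7 — the shift increases by 1 each position. The shift increases by 1 at each position, starting from +4: 4, 5, 6, ….
On forty: f+4=j, o+5=t, r+6=x, t+7=a, y+8=g.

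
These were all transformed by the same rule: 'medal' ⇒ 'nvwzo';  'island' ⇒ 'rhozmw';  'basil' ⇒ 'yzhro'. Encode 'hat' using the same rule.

This is the alphabet-reversal cipher (Atbash): a becomes z, b becomes y, etc.
For hat: h↔s, a↔z, t↔g.

szg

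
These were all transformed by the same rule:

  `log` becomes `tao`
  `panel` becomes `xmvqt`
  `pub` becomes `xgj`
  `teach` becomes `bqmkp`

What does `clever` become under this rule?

The shift depends on letter class: consonant l→t is +8, but vowel o→a is +12. Two shifts are in play — +12 for a/e/i/o/u, +8 for every other letter.
For clever: c(cons)+8=k, l(cons)+8=t, e(vowel)+12=q, v(cons)+8=d, e(vowel)+12=q, r(cons)+8=z.

ktqdqz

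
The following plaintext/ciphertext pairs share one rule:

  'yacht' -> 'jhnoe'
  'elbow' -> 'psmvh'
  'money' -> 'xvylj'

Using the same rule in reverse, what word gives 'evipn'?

toxic

Shifts by position in yacht: pos 0: y→j (+11), pos 1: a→h (+7), pos 2: c→n (+11), pos 3: h→o (+7) — repeating every 2. The shifts repeat in a cycle of length 2: positions 0,1,… shift by +11, +7, then the pattern repeats.
Undoing it on evipn: e−11=t, v−7=o, i−11=x, p−7=i, n−11=c.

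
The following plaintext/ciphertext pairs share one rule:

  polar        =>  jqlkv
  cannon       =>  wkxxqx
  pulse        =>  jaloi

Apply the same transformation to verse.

p(15)→j(9) and o(14)→q(16) fit y≡19x+10 (mod 26); the inverse of 19 mod 26 is 11. Each letter's alphabet position (a=0..z=25) is mapped through 19·x+10 mod 26 — an affine cipher.
On verse: v(21)→19·21+10≡19=t; e(4)→19·4+10≡8=i; r(17)→19·17+10≡21=v; s(18)→19·18+10≡14=o; e(4)→19·4+10≡8=i (all mod 26).

tivoi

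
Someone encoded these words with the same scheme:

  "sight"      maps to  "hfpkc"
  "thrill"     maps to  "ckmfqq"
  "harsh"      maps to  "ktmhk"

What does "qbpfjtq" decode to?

logical

s(18)→h(7) and i(8)→f(5) fit y≡21x+19 (mod 26); the inverse of 21 mod 26 is 5. Treating letters as 0–25, the rule is x ↦ 21x + 19 (mod 26).
Decoding qbpfjtq: q(16)→5·(16−19)≡11=l; b(1)→5·(1−19)≡14=o; p(15)→5·(15−19)≡6=g; f(5)→5·(5−19)≡8=i; j(9)→5·(9−19)≡2=c; t(19)→5·(19−19)≡0=a; q(16)→5·(16−19)≡11=l (all mod 26).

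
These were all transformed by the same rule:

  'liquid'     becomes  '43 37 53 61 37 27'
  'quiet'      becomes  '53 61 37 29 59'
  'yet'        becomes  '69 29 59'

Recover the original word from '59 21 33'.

tag

l(#12)→43 and i(#9)→37: differences scale by 2, so n = 2·pos + 19. The formula is n = 2×(alphabet index, a=1) + 19.
Decoding 59 21 33: 59→(59−19)÷2=20=t, 21→(21−19)÷2=1=a, 33→(33−19)÷2=7=g.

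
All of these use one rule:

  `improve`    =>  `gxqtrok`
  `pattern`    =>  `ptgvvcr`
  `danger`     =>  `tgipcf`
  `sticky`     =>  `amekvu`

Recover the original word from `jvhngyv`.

The output letters match the input read backwards, each shifted +2: improve reversed is evorpmi. The word is reversed, then every letter is shifted forward by 2.
Undoing it on jvhngyv: shift back: j−2=h, v−2=t, h−2=f, n−2=l, g−2=e, y−2=w, v−2=t → htflewt; then reverse → twelfth.

twelfth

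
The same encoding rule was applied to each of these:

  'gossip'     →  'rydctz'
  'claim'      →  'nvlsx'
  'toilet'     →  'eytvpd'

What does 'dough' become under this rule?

oyfqs

Shifts by position in gossip: pos 0: g→r (+11), pos 1: o→y (+10), pos 2: s→d (+11), pos 3: s→c (+10) — repeating every 2. It's a Vigenère-style cipher with numeric key [11,10]: position i shifts by key[i mod 2].
Applying it to dough: d+11=o, o+10=y, u+11=f, g+10=q, h+11=s.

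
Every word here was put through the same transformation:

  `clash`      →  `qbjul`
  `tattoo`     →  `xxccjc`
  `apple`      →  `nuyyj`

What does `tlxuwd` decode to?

The output letters match the input read backwards, each shifted +9: clash reversed is hsalc. Two steps: reverse the string, then apply a Caesar shift of +9.
Undoing it on tlxuwd: shift back: t−9=k, l−9=c, x−9=o, u−9=l, w−9=n, d−9=u → kcolnu; then reverse → unlock.

unlock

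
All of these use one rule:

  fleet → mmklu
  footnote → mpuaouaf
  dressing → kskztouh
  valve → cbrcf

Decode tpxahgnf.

Shifts by position in fleet: pos 0: f→m (+7), pos 1: l→m (+1), pos 2: e→k (+6), pos 3: e→l (+7), pos 4: t→u (+1) — repeating every 3. A repeating key of period 3 is used — shifts +7, +1, +6 over and over.
Reversing it on tpxahgnf: t−7=m, p−1=o, x−6=r, a−7=t, h−1=g, g−6=a, n−7=g, f−1=e.

mortgage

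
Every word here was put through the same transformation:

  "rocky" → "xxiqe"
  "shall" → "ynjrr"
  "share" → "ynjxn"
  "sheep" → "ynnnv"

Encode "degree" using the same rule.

The shift depends on letter class: consonant r→x is +6, but vowel o→x is +9. The rule splits by letter class: vowels +9, consonants +6.
On degree: d(cons)+6=j, e(vowel)+9=n, g(cons)+6=m, r(cons)+6=x, e(vowel)+9=n, e(vowel)+9=n.

jnmxnn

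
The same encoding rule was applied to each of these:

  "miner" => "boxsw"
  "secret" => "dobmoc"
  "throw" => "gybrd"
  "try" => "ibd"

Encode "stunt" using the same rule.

The output letters match the input read backwards, each shifted +10: miner reversed is renim. Two steps: reverse the string, then apply a Caesar shift of +10.
For stunt: reverse → tnuts; then shift: t+10=d, n+10=x, u+10=e, t+10=d, s+10=c.

dxedc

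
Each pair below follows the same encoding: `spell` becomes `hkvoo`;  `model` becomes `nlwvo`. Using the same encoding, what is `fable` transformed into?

Each letter is replaced by its mirror in the alphabet: a↔z, b↔y, c↔x, and so on (the Atbash cipher).
Applying it to fable: f↔u, a↔z, b↔y, l↔o, e↔v.

uzyov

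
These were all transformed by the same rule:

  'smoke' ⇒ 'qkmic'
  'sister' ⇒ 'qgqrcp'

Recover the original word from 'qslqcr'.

Compare letters: s→q is +24, m→k is +24, o→m is +24 — a constant shift. It's a constant shift of +24 (ROT24).
Reversing it on qslqcr: q−24=s, s−24=u, l−24=n, q−24=s, c−24=e, r−24=t.

sunset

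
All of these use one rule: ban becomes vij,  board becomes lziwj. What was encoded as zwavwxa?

sponsor

The output letters match the input read backwards, each shifted +8: ban reversed is nab. The word is reversed, then every letter is shifted forward by 8.
Decoding zwavwxa: shift back: z−8=r, w−8=o, a−8=s, v−8=n, w−8=o, x−8=p, a−8=s → rosnops; then reverse → sponsor.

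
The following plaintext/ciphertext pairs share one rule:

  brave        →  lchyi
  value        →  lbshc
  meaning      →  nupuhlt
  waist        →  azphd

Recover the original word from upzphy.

raisin

The output letters match the input read backwards, each shifted +7: brave reversed is evarb. Read the word backwards and shift each letter +7.
Undoing it on upzphy: shift back: u−7=n, p−7=i, z−7=s, p−7=i, h−7=a, y−7=r → nisiar; then reverse → raisin.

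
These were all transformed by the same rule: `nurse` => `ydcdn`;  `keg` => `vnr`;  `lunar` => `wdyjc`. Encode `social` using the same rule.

dxnrjw

The shift depends on letter class: consonant n→y is +11, but vowel u→d is +9. The rule splits by letter class: vowels +9, consonants +11.
Applying it to social: s(cons)+11=d, o(vowel)+9=x, c(cons)+11=n, i(vowel)+9=r, a(vowel)+9=j, l(cons)+11=w.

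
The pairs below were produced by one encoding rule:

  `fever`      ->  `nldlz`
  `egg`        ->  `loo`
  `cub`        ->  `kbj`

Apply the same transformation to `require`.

zlybpzl

The rule splits by letter class: vowels +7, consonants +8.
For require: r(cons)+8=z, e(vowel)+7=l, q(cons)+8=y, u(vowel)+7=b, i(vowel)+7=p, r(cons)+8=z, e(vowel)+7=l.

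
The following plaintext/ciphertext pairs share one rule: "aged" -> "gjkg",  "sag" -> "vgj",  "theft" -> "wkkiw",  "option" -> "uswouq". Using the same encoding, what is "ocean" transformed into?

ufkgq

The shift depends on letter class: consonant g→j is +3, but vowel a→g is +6. Two shifts are in play — +6 for a/e/i/o/u, +3 for every other letter.
On ocean: o(vowel)+6=u, c(cons)+3=f, e(vowel)+6=k, a(vowel)+6=g, n(cons)+3=q.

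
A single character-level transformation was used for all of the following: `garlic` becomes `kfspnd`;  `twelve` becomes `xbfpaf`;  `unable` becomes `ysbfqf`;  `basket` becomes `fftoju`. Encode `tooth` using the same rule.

xtpxm

The shifts repeat in a cycle of length 3: positions 0,1,… shift by +4, +5, +1, then the pattern repeats.
Applying it to tooth: t+4=x, o+5=t, o+1=p, t+4=x, h+5=m.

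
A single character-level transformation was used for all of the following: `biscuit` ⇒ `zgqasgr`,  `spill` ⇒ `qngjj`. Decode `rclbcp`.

Each letter is shifted forward by 24 in the alphabet (a Caesar shift of +24).
Reversing it on rclbcp: r−24=t, c−24=e, l−24=n, b−24=d, c−24=e, p−24=r.

tender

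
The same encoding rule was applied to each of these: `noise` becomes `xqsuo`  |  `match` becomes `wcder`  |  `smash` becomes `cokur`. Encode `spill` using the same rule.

crsnv

Shifts by position in noise: pos 0: n→x (+10), pos 1: o→q (+2), pos 2: i→s (+10), pos 3: s→u (+2) — repeating every 2. The shifts repeat in a cycle of length 2: positions 0,1,… shift by +10, +2, then the pattern repeats.
On spill: s+10=c, p+2=r, i+10=s, l+2=n, l+10=v.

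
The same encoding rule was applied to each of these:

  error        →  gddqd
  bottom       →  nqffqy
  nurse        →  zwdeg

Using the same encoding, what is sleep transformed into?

Two shifts are in play — +2 for a/e/i/o/u, +12 for every other letter.
For sleep: s(cons)+12=e, l(cons)+12=x, e(vowel)+2=g, e(vowel)+2=g, p(cons)+12=b.

exggb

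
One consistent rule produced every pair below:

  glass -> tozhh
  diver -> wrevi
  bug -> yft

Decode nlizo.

Each pair mirrors across the alphabet (g↔t, l↔o, a↔z): positions sum to 25. Each letter is replaced by its mirror in the alphabet: a↔z, b↔y, c↔x, and so on (the Atbash cipher).
Decoding nlizo: n↔m, l↔o, i↔r, z↔a, o↔l.

moral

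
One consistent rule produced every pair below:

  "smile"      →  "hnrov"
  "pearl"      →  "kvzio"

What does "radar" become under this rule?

Each pair mirrors across the alphabet (s↔h, m↔n, i↔r): positions sum to 25. Letters are reflected about the middle of the alphabet (position → 25−position): Atbash.
On radar: r↔i, a↔z, d↔w, a↔z, r↔i.

izwzi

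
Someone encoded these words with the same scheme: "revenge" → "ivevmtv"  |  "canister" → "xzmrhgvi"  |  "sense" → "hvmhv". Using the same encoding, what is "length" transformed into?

ovmtgs

Each pair mirrors across the alphabet (r↔i, e↔v, v↔e): positions sum to 25. Letters are reflected about the middle of the alphabet (position → 25−position): Atbash.
On length: l↔o, e↔v, n↔m, g↔t, t↔g, h↔s.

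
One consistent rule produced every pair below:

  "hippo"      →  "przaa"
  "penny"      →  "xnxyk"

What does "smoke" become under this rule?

In hippo: h→p is +8, i→r is +9, p→z is +10, p→a is +11 — the shift increases by 1 each position. The shift increases by 1 at each position, starting from +8: 8, 9, 10, ….
Applying it to smoke: s+8=a, m+9=v, o+10=y, k+11=v, e+12=q.

avyvq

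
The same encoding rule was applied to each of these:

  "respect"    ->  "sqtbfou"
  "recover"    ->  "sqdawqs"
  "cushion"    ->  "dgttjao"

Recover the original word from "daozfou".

Shifts by position in respect: pos 0: r→s (+1), pos 1: e→q (+12), pos 2: s→t (+1), pos 3: p→b (+12) — repeating every 2. It's a Vigenère-style cipher with numeric key [1,12]: position i shifts by key[i mod 2].
Undoing it on daozfou: d−1=c, a−12=o, o−1=n, z−12=n, f−1=e, o−12=c, u−1=t.

connect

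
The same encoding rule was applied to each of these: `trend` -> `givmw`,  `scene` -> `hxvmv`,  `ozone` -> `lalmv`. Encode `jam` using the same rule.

Each pair mirrors across the alphabet (t↔g, r↔i, e↔v): positions sum to 25. Letters are reflected about the middle of the alphabet (position → 25−position): Atbash.
Applying it to jam: j↔q, a↔z, m↔n.

qzn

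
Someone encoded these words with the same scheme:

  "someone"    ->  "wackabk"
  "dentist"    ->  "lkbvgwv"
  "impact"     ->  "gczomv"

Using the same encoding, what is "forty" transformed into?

s(18)→w(22) and o(14)→a(0) fit y≡25x+14 (mod 26); the inverse of 25 mod 26 is 25. Each letter's alphabet position (a=0..z=25) is mapped through 25·x+14 mod 26 — an affine cipher.
For forty: f(5)→25·5+14≡9=j; o(14)→25·14+14≡0=a; r(17)→25·17+14≡23=x; t(19)→25·19+14≡21=v; y(24)→25·24+14≡16=q (all mod 26).

jaxvq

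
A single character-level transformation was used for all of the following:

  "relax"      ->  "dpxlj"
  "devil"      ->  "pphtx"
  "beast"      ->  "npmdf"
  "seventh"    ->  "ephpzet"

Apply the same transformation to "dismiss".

Shifts by position in relax: pos 0: r→d (+12), pos 1: e→p (+11), pos 2: l→x (+12), pos 3: a→l (+11) — repeating every 2. A repeating key of period 2 is used — shifts +12, +11 over and over.
On dismiss: d+12=p, i+11=t, s+12=e, m+11=x, i+12=u, s+11=d, s+12=e.

ptexude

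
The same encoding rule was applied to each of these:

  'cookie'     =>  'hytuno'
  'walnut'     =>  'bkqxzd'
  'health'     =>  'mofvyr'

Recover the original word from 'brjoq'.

wheel

Shifts by position in cookie: pos 0: c→h (+5), pos 1: o→y (+10), pos 2: o→t (+5), pos 3: k→u (+10) — repeating every 2. It's a Vigenère-style cipher with numeric key [5,10]: position i shifts by key[i mod 2].
Undoing it on brjoq: b−5=w, r−10=h, j−5=e, o−10=e, q−5=l.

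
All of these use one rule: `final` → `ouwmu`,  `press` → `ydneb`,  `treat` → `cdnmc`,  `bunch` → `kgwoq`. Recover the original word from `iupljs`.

zigzag

Shifts by position in final: pos 0: f→o (+9), pos 1: i→u (+12), pos 2: n→w (+9), pos 3: a→m (+12) — repeating every 2. It's a Vigenère-style cipher with numeric key [9,12]: position i shifts by key[i mod 2].
Undoing it on iupljs: i−9=z, u−12=i, p−9=g, l−12=z, j−9=a, s−12=g.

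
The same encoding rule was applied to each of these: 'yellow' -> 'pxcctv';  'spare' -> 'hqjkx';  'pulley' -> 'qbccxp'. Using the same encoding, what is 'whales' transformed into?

vojcxh

y(24)→p(15) and e(4)→x(23) fit y≡23x+9 (mod 26); the inverse of 23 mod 26 is 17. Each letter's alphabet position (a=0..z=25) is mapped through 23·x+9 mod 26 — an affine cipher.
On whales: w(22)→23·22+9≡21=v; h(7)→23·7+9≡14=o; a(0)→23·0+9≡9=j; l(11)→23·11+9≡2=c; e(4)→23·4+9≡23=x; s(18)→23·18+9≡7=h (all mod 26).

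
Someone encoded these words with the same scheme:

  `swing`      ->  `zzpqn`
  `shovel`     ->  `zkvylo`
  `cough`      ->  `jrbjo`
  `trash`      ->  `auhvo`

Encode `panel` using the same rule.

The shifts repeat in a cycle of length 2: positions 0,1,… shift by +7, +3, then the pattern repeats.
On panel: p+7=w, a+3=d, n+7=u, e+3=h, l+7=s.

wduhs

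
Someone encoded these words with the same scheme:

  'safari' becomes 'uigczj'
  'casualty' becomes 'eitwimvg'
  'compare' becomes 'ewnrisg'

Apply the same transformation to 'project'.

A repeating key of period 3 is used — shifts +2, +8, +1 over and over.
Applying it to project: p+2=r, r+8=z, o+1=p, j+2=l, e+8=m, c+1=d, t+2=v.

rzplmdv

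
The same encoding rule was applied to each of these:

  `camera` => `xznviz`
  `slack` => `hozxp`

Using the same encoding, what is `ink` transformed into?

rmp

Each letter is replaced by its mirror in the alphabet: a↔z, b↔y, c↔x, and so on (the Atbash cipher).
Applying it to ink: i↔r, n↔m, k↔p.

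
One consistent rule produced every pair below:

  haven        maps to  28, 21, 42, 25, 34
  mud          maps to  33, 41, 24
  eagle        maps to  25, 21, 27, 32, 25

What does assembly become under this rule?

h is letter #8 and maps to 28: an offset of 20. The number is (letter's place in the alphabet, a=1) + 20.
On assembly: a=1→21, s=19→39, s=19→39, e=5→25, m=13→33, b=2→22, l=12→32, y=25→45.

21, 39, 39, 25, 33, 22, 32, 45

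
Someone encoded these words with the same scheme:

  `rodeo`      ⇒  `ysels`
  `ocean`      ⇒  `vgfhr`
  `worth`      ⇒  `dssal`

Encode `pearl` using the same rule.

wibyp

A repeating key of period 3 is used — shifts +7, +4, +1 over and over.
Applying it to pearl: p+7=w, e+4=i, a+1=b, r+7=y, l+4=p.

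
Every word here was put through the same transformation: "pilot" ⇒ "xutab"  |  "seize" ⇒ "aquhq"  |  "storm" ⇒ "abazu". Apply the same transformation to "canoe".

The rule splits by letter class: vowels +12, consonants +8.
Applying it to canoe: c(cons)+8=k, a(vowel)+12=m, n(cons)+8=v, o(vowel)+12=a, e(vowel)+12=q.

kmvaq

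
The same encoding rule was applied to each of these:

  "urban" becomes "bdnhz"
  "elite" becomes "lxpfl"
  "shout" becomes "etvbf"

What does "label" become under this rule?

xhnlx

The shift depends on letter class: consonant r→d is +12, but vowel u→b is +7. The rule splits by letter class: vowels +7, consonants +12.
On label: l(cons)+12=x, a(vowel)+7=h, b(cons)+12=n, e(vowel)+7=l, l(cons)+12=x.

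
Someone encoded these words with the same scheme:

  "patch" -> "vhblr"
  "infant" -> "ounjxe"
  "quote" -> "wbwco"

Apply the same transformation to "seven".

In patch: p→v is +6, a→h is +7, t→b is +8, c→l is +9 — the shift increases by 1 each position. Letter i (0-indexed) is shifted by i+6, so successive shifts are 6, 7, 8, ….
On seven: s+6=y, e+7=l, v+8=d, e+9=n, n+10=x.

yldnx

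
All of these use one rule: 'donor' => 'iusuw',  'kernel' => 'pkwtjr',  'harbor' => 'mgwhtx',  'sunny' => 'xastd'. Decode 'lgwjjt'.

Shifts by position in donor: pos 0: d→i (+5), pos 1: o→u (+6), pos 2: n→s (+5), pos 3: o→u (+6) — repeating every 2. It's a Vigenère-style cipher with numeric key [5,6]: position i shifts by key[i mod 2].
Decoding lgwjjt: l−5=g, g−6=a, w−5=r, j−6=d, j−5=e, t−6=n.

garden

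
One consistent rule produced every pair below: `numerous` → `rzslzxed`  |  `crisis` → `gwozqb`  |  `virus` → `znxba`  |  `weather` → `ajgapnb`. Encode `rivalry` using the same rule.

In numerous: n→r is +4, u→z is +5, m→s is +6, e→l is +7 — the shift increases by 1 each position. Each letter shifts forward by (position + 4), i.e. 4, 5, 6, … — the shift grows by one for each successive letter.
For rivalry: r+4=v, i+5=n, v+6=b, a+7=h, l+8=t, r+9=a, y+10=i.

vnbhtai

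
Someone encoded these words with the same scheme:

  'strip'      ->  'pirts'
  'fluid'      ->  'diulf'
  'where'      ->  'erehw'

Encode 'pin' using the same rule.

nip

The word is simply reversed.
For pin: reverse → nip.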